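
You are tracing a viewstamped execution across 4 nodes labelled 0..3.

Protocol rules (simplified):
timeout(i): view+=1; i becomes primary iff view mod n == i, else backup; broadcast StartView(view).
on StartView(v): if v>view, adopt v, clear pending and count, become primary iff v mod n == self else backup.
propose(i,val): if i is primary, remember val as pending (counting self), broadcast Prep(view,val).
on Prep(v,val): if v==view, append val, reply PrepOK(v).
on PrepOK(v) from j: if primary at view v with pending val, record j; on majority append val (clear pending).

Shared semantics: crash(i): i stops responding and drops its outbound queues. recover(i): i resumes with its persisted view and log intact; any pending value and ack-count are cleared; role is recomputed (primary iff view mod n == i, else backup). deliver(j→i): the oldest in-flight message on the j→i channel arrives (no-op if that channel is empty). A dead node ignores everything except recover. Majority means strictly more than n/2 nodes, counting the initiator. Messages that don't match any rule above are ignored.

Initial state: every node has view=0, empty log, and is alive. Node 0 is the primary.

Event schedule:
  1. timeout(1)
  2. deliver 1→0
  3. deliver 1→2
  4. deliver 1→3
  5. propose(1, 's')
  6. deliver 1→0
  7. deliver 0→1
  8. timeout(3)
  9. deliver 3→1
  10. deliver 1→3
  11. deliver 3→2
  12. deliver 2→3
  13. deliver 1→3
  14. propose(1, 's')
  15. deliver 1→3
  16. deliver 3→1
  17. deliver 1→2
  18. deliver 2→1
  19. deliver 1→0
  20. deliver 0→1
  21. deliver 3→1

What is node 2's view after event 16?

2

after 1 — timeout(1): n1:prim/v1/[-]
after 2 — deliver 1→0: n0:back/v1/[-]
after 3 — deliver 1→2: n2:back/v1/[-]
after 4 — deliver 1→3: n3:back/v1/[-]
after 5 — propose(1,'s'): ·
after 6 — deliver 1→0: n0:back/v1/[s]
after 7 — deliver 0→1: ·
after 8 — timeout(3): n3:back/v2/[-]
after 9 — deliver 3→1: n1:back/v2/[-]
after 10 — deliver 1→3: ·
after 11 — deliver 3→2: n2:prim/v2/[-]
after 12 — deliver 2→3: ·
after 13 — deliver 1→3: ·
after 14 — propose(1,'s'): ·
after 15 — deliver 1→3: ·
after 16 — deliver 3→1: ·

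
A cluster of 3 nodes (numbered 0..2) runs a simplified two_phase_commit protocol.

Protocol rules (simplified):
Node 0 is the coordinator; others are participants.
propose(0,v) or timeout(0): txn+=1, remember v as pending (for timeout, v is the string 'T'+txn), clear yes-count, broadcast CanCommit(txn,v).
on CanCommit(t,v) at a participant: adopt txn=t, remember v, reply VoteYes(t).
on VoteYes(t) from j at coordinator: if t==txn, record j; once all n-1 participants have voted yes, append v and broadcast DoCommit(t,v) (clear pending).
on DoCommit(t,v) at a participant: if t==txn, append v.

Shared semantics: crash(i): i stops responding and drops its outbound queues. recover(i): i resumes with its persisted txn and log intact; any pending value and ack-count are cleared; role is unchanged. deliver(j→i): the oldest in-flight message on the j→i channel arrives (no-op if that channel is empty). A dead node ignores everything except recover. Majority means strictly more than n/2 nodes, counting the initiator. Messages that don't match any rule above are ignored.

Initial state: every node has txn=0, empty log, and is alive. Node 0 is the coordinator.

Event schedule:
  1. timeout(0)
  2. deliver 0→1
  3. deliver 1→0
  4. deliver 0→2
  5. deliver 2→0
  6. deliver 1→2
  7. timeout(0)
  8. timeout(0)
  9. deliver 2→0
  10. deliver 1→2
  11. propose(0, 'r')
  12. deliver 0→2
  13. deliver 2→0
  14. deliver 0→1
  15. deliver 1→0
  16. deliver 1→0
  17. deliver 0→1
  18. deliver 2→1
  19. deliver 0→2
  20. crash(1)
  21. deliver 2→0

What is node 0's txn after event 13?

4

after 1 — timeout(0): n0:coor/t1/[-]
after 2 — deliver 0→1: n1:part/t1/[-]
after 3 — deliver 1→0: ·
after 4 — deliver 0→2: n2:part/t1/[-]
after 5 — deliver 2→0: n0:coor/t1/[T1]
after 6 — deliver 1→2: ·
after 7 — timeout(0): n0:coor/t2/[T1]
after 8 — timeout(0): n0:coor/t3/[T1]
after 9 — deliver 2→0: ·
after 10 — deliver 1→2: ·
after 11 — propose(0,'r'): n0:coor/t4/[T1]
after 12 — deliver 0→2: n2:part/t1/[T1]
after 13 — deliver 2→0: ·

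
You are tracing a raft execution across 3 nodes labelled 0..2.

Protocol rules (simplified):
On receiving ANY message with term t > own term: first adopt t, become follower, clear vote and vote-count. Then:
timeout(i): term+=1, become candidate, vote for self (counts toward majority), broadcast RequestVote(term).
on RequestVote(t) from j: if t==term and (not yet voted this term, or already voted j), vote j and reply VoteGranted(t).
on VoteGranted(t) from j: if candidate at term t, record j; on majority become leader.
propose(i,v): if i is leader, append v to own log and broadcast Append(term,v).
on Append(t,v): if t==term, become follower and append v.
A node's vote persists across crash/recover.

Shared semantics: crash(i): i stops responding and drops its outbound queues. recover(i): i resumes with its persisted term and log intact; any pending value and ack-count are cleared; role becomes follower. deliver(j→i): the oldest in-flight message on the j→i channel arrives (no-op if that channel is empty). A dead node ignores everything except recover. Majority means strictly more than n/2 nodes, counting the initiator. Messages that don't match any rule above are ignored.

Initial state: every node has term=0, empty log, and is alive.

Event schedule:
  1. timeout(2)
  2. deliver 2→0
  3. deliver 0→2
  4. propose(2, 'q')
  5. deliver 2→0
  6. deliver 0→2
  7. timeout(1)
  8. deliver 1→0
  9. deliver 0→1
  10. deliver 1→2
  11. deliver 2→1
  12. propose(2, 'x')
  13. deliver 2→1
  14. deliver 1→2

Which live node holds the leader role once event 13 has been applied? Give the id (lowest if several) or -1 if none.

[1] timeout(2) → N2(cand t1 [-])
[2] deliver 2→0 → N0(foll t1 [-])
[3] deliver 0→2 → N2(lead t1 [-])
[4] propose(2,'q') → N2(lead t1 [q])
[5] deliver 2→0 → N0(foll t1 [q])
[6] deliver 0→2 → ∅
[7] timeout(1) → N1(cand t1 [-])
[8] deliver 1→0 → ∅
[9] deliver 0→1 → ∅
[10] deliver 1→2 → ∅
[11] deliver 2→1 → ∅
[12] propose(2,'x') → N2(lead t1 [q,x])
[13] deliver 2→1 → N1(foll t1 [q])

2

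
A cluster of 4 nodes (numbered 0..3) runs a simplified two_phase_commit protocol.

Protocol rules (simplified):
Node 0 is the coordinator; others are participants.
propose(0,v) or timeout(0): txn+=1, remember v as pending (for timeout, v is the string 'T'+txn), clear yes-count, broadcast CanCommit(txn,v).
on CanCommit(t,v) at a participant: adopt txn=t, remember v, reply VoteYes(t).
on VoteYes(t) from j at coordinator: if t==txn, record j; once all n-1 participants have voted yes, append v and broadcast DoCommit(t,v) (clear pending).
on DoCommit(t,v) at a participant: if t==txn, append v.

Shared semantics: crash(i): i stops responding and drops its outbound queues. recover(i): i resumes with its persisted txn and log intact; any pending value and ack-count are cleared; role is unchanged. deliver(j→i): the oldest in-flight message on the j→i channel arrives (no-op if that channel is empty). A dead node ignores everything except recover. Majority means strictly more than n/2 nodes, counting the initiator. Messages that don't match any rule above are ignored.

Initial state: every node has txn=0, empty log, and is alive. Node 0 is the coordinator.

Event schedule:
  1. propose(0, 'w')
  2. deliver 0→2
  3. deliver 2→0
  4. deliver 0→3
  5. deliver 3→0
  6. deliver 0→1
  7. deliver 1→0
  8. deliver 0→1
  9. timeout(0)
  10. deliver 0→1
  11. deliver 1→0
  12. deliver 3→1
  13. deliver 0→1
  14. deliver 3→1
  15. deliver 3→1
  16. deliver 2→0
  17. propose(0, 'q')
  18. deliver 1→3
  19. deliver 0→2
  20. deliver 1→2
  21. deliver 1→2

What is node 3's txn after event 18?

[1] propose(0,'w') → N0(coor t1 [-])
[2] deliver 0→2 → N2(part t1 [-])
[3] deliver 2→0 → ∅
[4] deliver 0→3 → N3(part t1 [-])
[5] deliver 3→0 → ∅
[6] deliver 0→1 → N1(part t1 [-])
[7] deliver 1→0 → N0(coor t1 [w])
[8] deliver 0→1 → N1(part t1 [w])
[9] timeout(0) → N0(coor t2 [w])
[10] deliver 0→1 → N1(part t2 [w])
[11] deliver 1→0 → ∅
[12] deliver 3→1 → ∅
[13] deliver 0→1 → ∅
[14] deliver 3→1 → ∅
[15] deliver 3→1 → ∅
[16] deliver 2→0 → ∅
[17] propose(0,'q') → N0(coor t3 [w])
[18] deliver 1→3 → ∅

1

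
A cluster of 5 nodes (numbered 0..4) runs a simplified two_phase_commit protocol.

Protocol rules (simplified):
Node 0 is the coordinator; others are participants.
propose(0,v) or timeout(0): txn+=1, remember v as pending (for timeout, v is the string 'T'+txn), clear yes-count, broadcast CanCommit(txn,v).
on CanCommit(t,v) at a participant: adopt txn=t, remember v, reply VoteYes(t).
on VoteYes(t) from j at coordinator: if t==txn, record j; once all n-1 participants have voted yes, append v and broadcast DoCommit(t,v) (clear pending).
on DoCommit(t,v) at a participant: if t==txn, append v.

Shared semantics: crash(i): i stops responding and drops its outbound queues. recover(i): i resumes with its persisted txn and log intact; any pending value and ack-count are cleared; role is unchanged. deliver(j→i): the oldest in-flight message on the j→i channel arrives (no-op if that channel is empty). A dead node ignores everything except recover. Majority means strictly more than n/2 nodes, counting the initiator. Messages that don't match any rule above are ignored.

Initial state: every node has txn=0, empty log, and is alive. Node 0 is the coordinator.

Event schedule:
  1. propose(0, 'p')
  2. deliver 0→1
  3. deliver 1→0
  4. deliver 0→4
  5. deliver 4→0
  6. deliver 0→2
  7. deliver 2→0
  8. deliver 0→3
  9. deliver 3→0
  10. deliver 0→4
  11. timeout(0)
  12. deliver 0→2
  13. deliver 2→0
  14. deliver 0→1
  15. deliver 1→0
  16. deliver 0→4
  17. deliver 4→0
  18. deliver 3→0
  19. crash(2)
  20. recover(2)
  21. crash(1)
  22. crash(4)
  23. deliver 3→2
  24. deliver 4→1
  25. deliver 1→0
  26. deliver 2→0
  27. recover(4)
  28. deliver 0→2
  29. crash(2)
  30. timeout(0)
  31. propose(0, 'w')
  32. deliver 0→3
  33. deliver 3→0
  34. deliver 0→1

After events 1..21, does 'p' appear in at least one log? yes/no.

e1 propose(0,'p'): 0[coor,t=1,-]
e2 deliver 0→1: 1[part,t=1,-]
e3 deliver 1→0: ·
e4 deliver 0→4: 4[part,t=1,-]
e5 deliver 4→0: ·
e6 deliver 0→2: 2[part,t=1,-]
e7 deliver 2→0: ·
e8 deliver 0→3: 3[part,t=1,-]
e9 deliver 3→0: 0[coor,t=1,p]
e10 deliver 0→4: 4[part,t=1,p]
e11 timeout(0): 0[coor,t=2,p]
e12 deliver 0→2: 2[part,t=1,p]
e13 deliver 2→0: ·
e14 deliver 0→1: 1[part,t=1,p]
e15 deliver 1→0: ·
e16 deliver 0→4: 4[part,t=2,p]
e17 deliver 4→0: ·
e18 deliver 3→0: ·
e19 crash(2): 2[✗part,t=1,p]
e20 recover(2): 2[part,t=1,p]
e21 crash(1): 1[✗part,t=1,p]

yes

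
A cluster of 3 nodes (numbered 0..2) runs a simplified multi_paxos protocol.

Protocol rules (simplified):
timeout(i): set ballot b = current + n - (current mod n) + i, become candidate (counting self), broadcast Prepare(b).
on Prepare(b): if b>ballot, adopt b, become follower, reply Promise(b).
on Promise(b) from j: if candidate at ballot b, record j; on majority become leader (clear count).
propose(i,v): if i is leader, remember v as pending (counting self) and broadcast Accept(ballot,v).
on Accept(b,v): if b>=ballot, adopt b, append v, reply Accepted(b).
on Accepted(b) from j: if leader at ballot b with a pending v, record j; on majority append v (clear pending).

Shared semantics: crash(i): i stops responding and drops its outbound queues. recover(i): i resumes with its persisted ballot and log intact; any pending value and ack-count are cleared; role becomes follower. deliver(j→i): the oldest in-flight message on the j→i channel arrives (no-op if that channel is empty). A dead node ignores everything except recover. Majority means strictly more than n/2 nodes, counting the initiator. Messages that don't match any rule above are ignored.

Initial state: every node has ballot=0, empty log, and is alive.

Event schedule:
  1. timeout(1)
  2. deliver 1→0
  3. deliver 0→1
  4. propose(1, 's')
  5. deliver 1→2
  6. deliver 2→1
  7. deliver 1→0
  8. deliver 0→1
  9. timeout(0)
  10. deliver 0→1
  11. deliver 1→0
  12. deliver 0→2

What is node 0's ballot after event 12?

6

e1 timeout(1): 1[cand,b=4,-]
e2 deliver 1→0: 0[foll,b=4,-]
e3 deliver 0→1: 1[lead,b=4,-]
e4 propose(1,'s'): ·
e5 deliver 1→2: 2[foll,b=4,-]
e6 deliver 2→1: ·
e7 deliver 1→0: 0[foll,b=4,s]
e8 deliver 0→1: 1[lead,b=4,s]
e9 timeout(0): 0[cand,b=6,s]
e10 deliver 0→1: 1[foll,b=6,s]
e11 deliver 1→0: 0[lead,b=6,s]
e12 deliver 0→2: 2[foll,b=6,-]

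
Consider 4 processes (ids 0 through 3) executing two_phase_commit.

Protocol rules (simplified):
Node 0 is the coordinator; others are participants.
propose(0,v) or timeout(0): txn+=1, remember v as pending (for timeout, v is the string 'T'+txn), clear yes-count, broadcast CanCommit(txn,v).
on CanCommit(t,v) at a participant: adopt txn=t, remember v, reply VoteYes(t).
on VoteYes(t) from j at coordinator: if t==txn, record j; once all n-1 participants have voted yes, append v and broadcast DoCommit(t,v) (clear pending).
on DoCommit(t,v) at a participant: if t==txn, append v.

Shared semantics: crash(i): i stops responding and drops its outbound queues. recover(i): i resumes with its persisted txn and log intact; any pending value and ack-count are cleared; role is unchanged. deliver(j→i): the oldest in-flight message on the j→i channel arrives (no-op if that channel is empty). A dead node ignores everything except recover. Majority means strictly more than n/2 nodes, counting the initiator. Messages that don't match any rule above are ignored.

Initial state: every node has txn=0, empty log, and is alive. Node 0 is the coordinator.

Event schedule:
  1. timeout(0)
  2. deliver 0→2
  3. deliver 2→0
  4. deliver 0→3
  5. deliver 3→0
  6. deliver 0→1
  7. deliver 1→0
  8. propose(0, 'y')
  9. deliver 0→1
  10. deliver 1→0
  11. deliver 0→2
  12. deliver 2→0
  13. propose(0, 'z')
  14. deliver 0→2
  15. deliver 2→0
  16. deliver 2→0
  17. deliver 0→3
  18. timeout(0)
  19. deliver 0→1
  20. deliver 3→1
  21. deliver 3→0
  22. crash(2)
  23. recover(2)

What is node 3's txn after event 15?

1

[1] timeout(0) → N0(coor t1 [-])
[2] deliver 0→2 → N2(part t1 [-])
[3] deliver 2→0 → ∅
[4] deliver 0→3 → N3(part t1 [-])
[5] deliver 3→0 → ∅
[6] deliver 0→1 → N1(part t1 [-])
[7] deliver 1→0 → N0(coor t1 [T1])
[8] propose(0,'y') → N0(coor t2 [T1])
[9] deliver 0→1 → N1(part t1 [T1])
[10] deliver 1→0 → ∅
[11] deliver 0→2 → N2(part t1 [T1])
[12] deliver 2→0 → ∅
[13] propose(0,'z') → N0(coor t3 [T1])
[14] deliver 0→2 → N2(part t2 [T1])
[15] deliver 2→0 → ∅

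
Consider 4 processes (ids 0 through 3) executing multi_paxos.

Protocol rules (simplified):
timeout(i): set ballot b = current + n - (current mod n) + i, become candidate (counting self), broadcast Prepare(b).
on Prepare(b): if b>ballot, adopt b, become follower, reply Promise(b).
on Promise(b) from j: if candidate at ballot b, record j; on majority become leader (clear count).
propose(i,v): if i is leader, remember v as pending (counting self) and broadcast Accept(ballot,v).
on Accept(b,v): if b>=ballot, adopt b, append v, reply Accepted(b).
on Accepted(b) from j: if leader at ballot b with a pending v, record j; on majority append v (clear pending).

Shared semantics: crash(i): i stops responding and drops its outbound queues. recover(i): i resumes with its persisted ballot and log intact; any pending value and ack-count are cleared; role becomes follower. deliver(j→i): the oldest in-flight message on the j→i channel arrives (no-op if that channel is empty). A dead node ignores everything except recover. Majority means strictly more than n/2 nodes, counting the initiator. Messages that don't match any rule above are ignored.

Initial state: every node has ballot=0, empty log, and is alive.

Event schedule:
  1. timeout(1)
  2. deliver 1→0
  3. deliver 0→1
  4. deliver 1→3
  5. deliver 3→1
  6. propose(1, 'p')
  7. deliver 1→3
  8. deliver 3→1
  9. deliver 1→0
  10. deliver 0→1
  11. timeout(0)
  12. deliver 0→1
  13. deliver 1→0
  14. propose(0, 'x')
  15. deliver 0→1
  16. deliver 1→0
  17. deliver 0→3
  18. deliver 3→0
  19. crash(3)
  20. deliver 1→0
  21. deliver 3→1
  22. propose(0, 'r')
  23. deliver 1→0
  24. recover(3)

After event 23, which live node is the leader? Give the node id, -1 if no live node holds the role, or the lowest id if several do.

0

1. timeout(1):  <1:cand b5 ->
2. deliver 1→0:  <0:foll b5 ->
3. deliver 0→1:  nop
4. deliver 1→3:  <3:foll b5 ->
5. deliver 3→1:  <1:lead b5 ->
6. propose(1,'p'):  nop
7. deliver 1→3:  <3:foll b5 p>
8. deliver 3→1:  nop
9. deliver 1→0:  <0:foll b5 p>
10. deliver 0→1:  <1:lead b5 p>
11. timeout(0):  <0:cand b8 p>
12. deliver 0→1:  <1:foll b8 p>
13. deliver 1→0:  nop
14. propose(0,'x'):  nop
15. deliver 0→1:  nop
16. deliver 1→0:  nop
17. deliver 0→3:  <3:foll b8 p>
18. deliver 3→0:  <0:lead b8 p>
19. crash(3):  <3:✗foll b8 p>
20. deliver 1→0:  nop
21. deliver 3→1:  nop
22. propose(0,'r'):  nop
23. deliver 1→0:  nop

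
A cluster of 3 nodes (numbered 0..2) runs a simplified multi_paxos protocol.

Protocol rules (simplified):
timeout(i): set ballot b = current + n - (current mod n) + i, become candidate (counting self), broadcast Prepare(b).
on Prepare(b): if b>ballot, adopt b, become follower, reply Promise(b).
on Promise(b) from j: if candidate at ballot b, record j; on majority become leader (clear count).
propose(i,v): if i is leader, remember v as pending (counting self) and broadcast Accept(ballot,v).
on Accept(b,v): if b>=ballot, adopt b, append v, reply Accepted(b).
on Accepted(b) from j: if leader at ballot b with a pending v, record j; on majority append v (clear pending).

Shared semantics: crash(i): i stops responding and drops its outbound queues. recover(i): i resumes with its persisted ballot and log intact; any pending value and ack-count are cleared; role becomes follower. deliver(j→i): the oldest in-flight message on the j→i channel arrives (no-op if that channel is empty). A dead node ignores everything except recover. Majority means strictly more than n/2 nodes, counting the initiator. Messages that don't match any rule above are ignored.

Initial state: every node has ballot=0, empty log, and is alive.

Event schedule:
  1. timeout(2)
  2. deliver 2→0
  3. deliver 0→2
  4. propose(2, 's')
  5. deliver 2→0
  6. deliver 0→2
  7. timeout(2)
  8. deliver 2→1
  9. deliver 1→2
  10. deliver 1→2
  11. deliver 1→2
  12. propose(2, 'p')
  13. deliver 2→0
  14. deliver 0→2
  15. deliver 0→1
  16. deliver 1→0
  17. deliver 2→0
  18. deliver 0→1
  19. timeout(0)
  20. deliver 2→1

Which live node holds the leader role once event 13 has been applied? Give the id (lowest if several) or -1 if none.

after 1 — timeout(2): n2:cand/b5/[-]
after 2 — deliver 2→0: n0:foll/b5/[-]
after 3 — deliver 0→2: n2:lead/b5/[-]
after 4 — propose(2,'s'): ·
after 5 — deliver 2→0: n0:foll/b5/[s]
after 6 — deliver 0→2: n2:lead/b5/[s]
after 7 — timeout(2): n2:cand/b8/[s]
after 8 — deliver 2→1: n1:foll/b5/[-]
after 9 — deliver 1→2: ·
after 10 — deliver 1→2: ·
after 11 — deliver 1→2: ·
after 12 — propose(2,'p'): ·
after 13 — deliver 2→0: n0:foll/b8/[s]

-1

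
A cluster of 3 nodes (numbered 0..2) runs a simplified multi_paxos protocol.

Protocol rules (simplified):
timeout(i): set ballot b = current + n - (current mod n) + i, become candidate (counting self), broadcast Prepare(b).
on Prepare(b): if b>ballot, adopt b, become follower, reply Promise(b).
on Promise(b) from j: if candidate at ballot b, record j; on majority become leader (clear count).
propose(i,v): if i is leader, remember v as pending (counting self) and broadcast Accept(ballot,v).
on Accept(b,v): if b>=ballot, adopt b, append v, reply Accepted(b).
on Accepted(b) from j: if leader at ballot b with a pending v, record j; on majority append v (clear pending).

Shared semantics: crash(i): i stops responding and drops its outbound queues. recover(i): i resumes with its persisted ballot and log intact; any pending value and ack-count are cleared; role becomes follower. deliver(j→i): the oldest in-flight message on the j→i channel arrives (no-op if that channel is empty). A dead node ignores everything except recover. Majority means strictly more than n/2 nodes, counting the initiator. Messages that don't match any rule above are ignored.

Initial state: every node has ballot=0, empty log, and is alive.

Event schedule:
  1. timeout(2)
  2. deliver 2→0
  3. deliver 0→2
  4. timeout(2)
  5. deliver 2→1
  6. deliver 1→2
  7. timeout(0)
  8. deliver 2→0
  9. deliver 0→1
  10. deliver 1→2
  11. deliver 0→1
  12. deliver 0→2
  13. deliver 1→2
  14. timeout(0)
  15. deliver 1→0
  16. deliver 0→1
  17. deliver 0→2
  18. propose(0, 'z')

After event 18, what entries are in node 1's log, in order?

empty

1. timeout(2):  <2:cand b5 ->
2. deliver 2→0:  <0:foll b5 ->
3. deliver 0→2:  <2:lead b5 ->
4. timeout(2):  <2:cand b8 ->
5. deliver 2→1:  <1:foll b5 ->
6. deliver 1→2:  nop
7. timeout(0):  <0:cand b6 ->
8. deliver 2→0:  <0:foll b8 ->
9. deliver 0→1:  <1:foll b6 ->
10. deliver 1→2:  nop
11. deliver 0→1:  nop
12. deliver 0→2:  nop
13. deliver 1→2:  nop
14. timeout(0):  <0:cand b9 ->
15. deliver 1→0:  nop
16. deliver 0→1:  <1:foll b9 ->
17. deliver 0→2:  <2:lead b8 ->
18. propose(0,'z'):  nop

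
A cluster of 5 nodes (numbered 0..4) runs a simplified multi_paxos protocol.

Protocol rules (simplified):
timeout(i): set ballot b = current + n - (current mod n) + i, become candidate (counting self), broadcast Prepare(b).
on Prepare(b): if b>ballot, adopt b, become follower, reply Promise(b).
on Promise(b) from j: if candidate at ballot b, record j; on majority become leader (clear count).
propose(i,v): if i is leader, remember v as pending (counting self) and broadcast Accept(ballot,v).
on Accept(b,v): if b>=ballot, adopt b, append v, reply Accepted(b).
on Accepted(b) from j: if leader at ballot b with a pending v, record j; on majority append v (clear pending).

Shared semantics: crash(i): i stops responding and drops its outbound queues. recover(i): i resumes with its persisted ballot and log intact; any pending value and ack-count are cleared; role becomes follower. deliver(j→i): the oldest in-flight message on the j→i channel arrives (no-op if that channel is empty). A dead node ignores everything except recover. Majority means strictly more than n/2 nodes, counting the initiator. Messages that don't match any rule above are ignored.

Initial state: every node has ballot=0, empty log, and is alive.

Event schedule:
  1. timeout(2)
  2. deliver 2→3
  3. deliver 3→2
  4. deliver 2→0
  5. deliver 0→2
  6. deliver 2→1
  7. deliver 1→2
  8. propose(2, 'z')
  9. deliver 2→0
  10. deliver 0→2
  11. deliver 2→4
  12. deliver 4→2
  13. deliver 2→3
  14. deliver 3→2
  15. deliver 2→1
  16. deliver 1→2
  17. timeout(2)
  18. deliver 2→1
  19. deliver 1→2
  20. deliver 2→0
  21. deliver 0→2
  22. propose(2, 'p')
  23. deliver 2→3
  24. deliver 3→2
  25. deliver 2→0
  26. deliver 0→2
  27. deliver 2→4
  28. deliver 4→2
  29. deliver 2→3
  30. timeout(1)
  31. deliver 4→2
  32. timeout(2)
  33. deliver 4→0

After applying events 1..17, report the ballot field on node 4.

7

step 1 timeout(2): 2={cand,b=7,log=-}
step 2 deliver 2→3: 3={foll,b=7,log=-}
step 3 deliver 3→2: —
step 4 deliver 2→0: 0={foll,b=7,log=-}
step 5 deliver 0→2: 2={lead,b=7,log=-}
step 6 deliver 2→1: 1={foll,b=7,log=-}
step 7 deliver 1→2: —
step 8 propose(2,'z'): —
step 9 deliver 2→0: 0={foll,b=7,log=z}
step 10 deliver 0→2: —
step 11 deliver 2→4: 4={foll,b=7,log=-}
step 12 deliver 4→2: —
step 13 deliver 2→3: 3={foll,b=7,log=z}
step 14 deliver 3→2: 2={lead,b=7,log=z}
step 15 deliver 2→1: 1={foll,b=7,log=z}
step 16 deliver 1→2: —
step 17 timeout(2): 2={cand,b=12,log=z}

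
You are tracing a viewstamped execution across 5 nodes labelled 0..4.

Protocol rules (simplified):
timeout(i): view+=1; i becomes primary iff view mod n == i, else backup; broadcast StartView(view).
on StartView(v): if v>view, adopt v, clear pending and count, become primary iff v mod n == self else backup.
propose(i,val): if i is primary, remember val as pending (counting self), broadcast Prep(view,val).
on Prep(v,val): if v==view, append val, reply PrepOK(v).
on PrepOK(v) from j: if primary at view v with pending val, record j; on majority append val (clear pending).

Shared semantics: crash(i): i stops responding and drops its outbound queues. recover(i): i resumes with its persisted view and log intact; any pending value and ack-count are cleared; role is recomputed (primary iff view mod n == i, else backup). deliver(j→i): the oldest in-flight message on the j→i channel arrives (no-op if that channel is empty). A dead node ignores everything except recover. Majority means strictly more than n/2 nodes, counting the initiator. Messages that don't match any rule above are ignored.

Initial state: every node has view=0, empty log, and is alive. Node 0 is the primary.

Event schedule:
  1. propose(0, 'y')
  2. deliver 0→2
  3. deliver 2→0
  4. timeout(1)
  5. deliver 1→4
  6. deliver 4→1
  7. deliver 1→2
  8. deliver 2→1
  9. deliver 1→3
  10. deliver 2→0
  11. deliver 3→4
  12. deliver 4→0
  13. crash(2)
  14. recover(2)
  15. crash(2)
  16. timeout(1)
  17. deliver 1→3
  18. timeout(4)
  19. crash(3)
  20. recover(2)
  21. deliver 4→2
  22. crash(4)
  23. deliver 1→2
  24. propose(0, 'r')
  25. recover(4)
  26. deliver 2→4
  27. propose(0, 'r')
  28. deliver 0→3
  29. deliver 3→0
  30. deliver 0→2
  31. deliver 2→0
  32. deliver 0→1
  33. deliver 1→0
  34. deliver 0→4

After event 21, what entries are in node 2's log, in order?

y

step 1 propose(0,'y'): —
step 2 deliver 0→2: 2={back,v=0,log=y}
step 3 deliver 2→0: —
step 4 timeout(1): 1={prim,v=1,log=-}
step 5 deliver 1→4: 4={back,v=1,log=-}
step 6 deliver 4→1: —
step 7 deliver 1→2: 2={back,v=1,log=y}
step 8 deliver 2→1: —
step 9 deliver 1→3: 3={back,v=1,log=-}
step 10 deliver 2→0: —
step 11 deliver 3→4: —
step 12 deliver 4→0: —
step 13 crash(2): 2={✗back,v=1,log=y}
step 14 recover(2): 2={back,v=1,log=y}
step 15 crash(2): 2={✗back,v=1,log=y}
step 16 timeout(1): 1={back,v=2,log=-}
step 17 deliver 1→3: 3={back,v=2,log=-}
step 18 timeout(4): 4={back,v=2,log=-}
step 19 crash(3): 3={✗back,v=2,log=-}
step 20 recover(2): 2={back,v=1,log=y}
step 21 deliver 4→2: 2={prim,v=2,log=y}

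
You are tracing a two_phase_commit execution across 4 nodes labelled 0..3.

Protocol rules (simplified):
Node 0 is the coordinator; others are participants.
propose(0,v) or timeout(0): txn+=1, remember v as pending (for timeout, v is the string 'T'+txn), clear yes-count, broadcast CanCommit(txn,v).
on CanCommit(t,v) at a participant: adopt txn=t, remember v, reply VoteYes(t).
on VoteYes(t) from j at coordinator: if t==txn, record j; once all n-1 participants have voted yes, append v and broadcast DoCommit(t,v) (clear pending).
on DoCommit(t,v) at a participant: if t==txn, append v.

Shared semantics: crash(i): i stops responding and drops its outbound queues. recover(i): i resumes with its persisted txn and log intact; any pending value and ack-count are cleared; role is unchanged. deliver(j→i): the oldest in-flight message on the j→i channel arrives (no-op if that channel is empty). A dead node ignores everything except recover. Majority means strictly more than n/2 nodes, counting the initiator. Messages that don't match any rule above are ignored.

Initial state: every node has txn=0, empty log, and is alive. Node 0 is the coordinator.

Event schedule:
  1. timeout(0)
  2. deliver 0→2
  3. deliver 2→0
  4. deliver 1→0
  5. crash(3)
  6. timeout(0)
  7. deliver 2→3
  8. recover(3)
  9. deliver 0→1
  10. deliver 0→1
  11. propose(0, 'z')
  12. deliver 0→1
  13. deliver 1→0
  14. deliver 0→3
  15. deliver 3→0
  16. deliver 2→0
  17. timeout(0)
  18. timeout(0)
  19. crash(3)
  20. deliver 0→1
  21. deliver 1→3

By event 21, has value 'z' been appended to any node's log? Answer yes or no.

1. timeout(0):  <0:coor t1 ->
2. deliver 0→2:  <2:part t1 ->
3. deliver 2→0:  nop
4. deliver 1→0:  nop
5. crash(3):  <3:✗part t0 ->
6. timeout(0):  <0:coor t2 ->
7. deliver 2→3:  nop
8. recover(3):  <3:part t0 ->
9. deliver 0→1:  <1:part t1 ->
10. deliver 0→1:  <1:part t2 ->
11. propose(0,'z'):  <0:coor t3 ->
12. deliver 0→1:  <1:part t3 ->
13. deliver 1→0:  nop
14. deliver 0→3:  <3:part t1 ->
15. deliver 3→0:  nop
16. deliver 2→0:  nop
17. timeout(0):  <0:coor t4 ->
18. timeout(0):  <0:coor t5 ->
19. crash(3):  <3:✗part t1 ->
20. deliver 0→1:  <1:part t4 ->
21. deliver 1→3:  nop

no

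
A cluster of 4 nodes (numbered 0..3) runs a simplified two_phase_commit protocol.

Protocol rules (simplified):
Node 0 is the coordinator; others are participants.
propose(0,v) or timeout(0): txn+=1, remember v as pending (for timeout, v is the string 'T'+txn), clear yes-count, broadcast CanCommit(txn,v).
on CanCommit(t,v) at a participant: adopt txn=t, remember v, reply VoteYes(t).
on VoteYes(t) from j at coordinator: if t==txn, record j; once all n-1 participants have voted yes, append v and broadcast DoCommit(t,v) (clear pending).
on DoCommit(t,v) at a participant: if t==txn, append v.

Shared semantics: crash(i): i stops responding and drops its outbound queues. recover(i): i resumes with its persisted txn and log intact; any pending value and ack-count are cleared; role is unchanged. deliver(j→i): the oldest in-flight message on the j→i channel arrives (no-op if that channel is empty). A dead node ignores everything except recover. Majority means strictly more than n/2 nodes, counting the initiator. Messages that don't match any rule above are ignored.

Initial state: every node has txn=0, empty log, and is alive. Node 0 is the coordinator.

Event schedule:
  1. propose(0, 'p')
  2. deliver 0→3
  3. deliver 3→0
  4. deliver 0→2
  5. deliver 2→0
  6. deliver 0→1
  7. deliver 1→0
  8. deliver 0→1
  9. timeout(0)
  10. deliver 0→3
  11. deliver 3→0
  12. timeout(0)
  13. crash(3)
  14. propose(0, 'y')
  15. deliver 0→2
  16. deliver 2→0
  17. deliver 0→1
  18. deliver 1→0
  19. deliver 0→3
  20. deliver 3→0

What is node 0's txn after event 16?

4

after 1 — propose(0,'p'): n0:coor/t1/[-]
after 2 — deliver 0→3: n3:part/t1/[-]
after 3 — deliver 3→0: ·
after 4 — deliver 0→2: n2:part/t1/[-]
after 5 — deliver 2→0: ·
after 6 — deliver 0→1: n1:part/t1/[-]
after 7 — deliver 1→0: n0:coor/t1/[p]
after 8 — deliver 0→1: n1:part/t1/[p]
after 9 — timeout(0): n0:coor/t2/[p]
after 10 — deliver 0→3: n3:part/t1/[p]
after 11 — deliver 3→0: ·
after 12 — timeout(0): n0:coor/t3/[p]
after 13 — crash(3): n3:✗part/t1/[p]
after 14 — propose(0,'y'): n0:coor/t4/[p]
after 15 — deliver 0→2: n2:part/t1/[p]
after 16 — deliver 2→0: ·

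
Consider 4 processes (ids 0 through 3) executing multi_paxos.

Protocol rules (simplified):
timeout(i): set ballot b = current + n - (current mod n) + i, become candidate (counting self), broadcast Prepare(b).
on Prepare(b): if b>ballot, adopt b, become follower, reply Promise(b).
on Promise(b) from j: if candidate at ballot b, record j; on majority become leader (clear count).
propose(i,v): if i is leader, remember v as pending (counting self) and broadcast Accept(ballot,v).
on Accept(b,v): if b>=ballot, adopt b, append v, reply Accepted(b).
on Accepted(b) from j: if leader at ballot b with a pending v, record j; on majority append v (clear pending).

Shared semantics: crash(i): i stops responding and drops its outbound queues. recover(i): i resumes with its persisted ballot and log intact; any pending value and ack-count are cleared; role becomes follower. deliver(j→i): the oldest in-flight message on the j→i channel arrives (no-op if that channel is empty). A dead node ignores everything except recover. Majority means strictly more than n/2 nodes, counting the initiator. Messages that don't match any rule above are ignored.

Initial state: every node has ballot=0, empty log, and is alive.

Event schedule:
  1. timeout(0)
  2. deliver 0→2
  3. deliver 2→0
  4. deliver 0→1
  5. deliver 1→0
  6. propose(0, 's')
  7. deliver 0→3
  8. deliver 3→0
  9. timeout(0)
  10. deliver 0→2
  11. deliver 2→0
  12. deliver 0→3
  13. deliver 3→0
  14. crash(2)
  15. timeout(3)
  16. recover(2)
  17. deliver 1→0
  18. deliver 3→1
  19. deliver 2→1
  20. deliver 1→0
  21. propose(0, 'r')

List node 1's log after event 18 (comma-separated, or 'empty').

empty

e1 timeout(0): 0[cand,b=4,-]
e2 deliver 0→2: 2[foll,b=4,-]
e3 deliver 2→0: ·
e4 deliver 0→1: 1[foll,b=4,-]
e5 deliver 1→0: 0[lead,b=4,-]
e6 propose(0,'s'): ·
e7 deliver 0→3: 3[foll,b=4,-]
e8 deliver 3→0: ·
e9 timeout(0): 0[cand,b=8,-]
e10 deliver 0→2: 2[foll,b=4,s]
e11 deliver 2→0: ·
e12 deliver 0→3: 3[foll,b=4,s]
e13 deliver 3→0: ·
e14 crash(2): 2[✗foll,b=4,s]
e15 timeout(3): 3[cand,b=11,s]
e16 recover(2): 2[foll,b=4,s]
e17 deliver 1→0: ·
e18 deliver 3→1: 1[foll,b=11,-]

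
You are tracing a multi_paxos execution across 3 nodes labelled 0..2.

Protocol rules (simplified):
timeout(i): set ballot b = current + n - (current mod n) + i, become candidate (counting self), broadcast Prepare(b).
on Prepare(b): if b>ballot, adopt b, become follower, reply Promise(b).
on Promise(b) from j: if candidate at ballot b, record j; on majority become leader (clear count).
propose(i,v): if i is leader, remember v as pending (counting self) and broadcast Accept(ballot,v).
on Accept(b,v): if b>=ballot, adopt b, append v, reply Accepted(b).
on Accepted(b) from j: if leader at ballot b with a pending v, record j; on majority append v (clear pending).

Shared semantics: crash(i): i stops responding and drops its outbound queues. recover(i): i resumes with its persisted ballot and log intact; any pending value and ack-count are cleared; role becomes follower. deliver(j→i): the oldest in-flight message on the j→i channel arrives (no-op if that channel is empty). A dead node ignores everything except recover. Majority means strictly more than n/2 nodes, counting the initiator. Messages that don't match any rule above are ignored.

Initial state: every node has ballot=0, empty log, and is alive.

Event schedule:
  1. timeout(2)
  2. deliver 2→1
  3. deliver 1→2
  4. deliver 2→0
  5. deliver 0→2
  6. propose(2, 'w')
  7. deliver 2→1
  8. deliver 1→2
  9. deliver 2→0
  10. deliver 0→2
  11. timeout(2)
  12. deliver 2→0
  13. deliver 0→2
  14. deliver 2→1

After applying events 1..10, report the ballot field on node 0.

[1] timeout(2) → N2(cand b5 [-])
[2] deliver 2→1 → N1(foll b5 [-])
[3] deliver 1→2 → N2(lead b5 [-])
[4] deliver 2→0 → N0(foll b5 [-])
[5] deliver 0→2 → ∅
[6] propose(2,'w') → ∅
[7] deliver 2→1 → N1(foll b5 [w])
[8] deliver 1→2 → N2(lead b5 [w])
[9] deliver 2→0 → N0(foll b5 [w])
[10] deliver 0→2 → ∅

5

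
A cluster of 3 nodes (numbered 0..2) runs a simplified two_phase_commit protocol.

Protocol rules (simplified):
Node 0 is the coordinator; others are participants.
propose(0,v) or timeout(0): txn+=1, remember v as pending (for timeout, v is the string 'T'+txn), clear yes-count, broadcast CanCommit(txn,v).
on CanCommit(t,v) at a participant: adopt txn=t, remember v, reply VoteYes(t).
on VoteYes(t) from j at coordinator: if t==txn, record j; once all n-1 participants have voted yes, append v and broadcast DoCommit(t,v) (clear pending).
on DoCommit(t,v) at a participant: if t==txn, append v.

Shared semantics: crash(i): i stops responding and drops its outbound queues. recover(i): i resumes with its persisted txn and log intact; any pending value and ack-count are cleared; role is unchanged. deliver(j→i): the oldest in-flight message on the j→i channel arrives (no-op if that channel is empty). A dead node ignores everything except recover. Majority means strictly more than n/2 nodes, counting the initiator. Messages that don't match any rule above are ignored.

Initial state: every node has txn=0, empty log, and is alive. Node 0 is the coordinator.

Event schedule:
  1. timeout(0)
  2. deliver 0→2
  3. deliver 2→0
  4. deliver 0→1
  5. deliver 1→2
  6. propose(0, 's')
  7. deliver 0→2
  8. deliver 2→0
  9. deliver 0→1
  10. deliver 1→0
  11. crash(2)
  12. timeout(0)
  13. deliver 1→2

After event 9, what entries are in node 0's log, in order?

e1 timeout(0): 0[coor,t=1,-]
e2 deliver 0→2: 2[part,t=1,-]
e3 deliver 2→0: ·
e4 deliver 0→1: 1[part,t=1,-]
e5 deliver 1→2: ·
e6 propose(0,'s'): 0[coor,t=2,-]
e7 deliver 0→2: 2[part,t=2,-]
e8 deliver 2→0: ·
e9 deliver 0→1: 1[part,t=2,-]

empty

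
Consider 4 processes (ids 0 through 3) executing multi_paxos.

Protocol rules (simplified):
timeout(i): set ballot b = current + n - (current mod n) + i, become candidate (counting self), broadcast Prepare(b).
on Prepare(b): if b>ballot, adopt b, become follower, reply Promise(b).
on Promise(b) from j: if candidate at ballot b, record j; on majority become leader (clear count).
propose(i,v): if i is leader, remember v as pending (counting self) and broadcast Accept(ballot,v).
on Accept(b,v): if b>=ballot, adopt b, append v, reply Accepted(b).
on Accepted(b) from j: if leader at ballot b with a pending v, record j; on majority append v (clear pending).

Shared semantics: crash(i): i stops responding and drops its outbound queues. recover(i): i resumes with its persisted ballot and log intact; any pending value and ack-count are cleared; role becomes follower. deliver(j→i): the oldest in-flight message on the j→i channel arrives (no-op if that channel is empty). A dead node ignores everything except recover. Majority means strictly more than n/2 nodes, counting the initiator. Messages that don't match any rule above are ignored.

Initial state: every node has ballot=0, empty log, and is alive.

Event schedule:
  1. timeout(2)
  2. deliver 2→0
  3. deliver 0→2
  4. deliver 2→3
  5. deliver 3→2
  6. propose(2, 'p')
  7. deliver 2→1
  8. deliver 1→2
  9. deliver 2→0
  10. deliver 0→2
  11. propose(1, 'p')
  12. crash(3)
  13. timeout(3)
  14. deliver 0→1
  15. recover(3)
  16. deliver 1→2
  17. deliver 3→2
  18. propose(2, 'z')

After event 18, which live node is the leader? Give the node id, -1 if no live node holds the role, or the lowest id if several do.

[1] timeout(2) → N2(cand b6 [-])
[2] deliver 2→0 → N0(foll b6 [-])
[3] deliver 0→2 → ∅
[4] deliver 2→3 → N3(foll b6 [-])
[5] deliver 3→2 → N2(lead b6 [-])
[6] propose(2,'p') → ∅
[7] deliver 2→1 → N1(foll b6 [-])
[8] deliver 1→2 → ∅
[9] deliver 2→0 → N0(foll b6 [p])
[10] deliver 0→2 → ∅
[11] propose(1,'p') → ∅
[12] crash(3) → N3(✗foll b6 [-])
[13] timeout(3) → ∅
[14] deliver 0→1 → ∅
[15] recover(3) → N3(foll b6 [-])
[16] deliver 1→2 → ∅
[17] deliver 3→2 → ∅
[18] propose(2,'z') → ∅

2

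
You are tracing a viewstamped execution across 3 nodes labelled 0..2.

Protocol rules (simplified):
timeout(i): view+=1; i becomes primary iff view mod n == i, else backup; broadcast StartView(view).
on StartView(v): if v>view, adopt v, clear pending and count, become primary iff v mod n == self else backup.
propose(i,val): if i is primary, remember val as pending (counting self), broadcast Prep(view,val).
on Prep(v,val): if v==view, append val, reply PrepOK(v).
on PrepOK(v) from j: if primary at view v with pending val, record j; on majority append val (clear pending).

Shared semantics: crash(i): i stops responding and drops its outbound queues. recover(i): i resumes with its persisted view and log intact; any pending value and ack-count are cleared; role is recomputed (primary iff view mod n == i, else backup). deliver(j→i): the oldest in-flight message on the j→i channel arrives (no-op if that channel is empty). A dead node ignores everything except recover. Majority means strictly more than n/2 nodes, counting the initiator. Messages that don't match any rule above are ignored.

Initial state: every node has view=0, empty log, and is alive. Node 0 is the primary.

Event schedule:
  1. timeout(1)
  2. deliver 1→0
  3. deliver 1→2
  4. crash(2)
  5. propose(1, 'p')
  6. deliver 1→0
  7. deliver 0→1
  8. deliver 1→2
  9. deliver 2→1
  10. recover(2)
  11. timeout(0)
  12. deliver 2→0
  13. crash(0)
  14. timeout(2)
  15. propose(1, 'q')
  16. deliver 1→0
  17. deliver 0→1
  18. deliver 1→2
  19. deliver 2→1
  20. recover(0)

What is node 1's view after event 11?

1

1. timeout(1):  <1:prim v1 ->
2. deliver 1→0:  <0:back v1 ->
3. deliver 1→2:  <2:back v1 ->
4. crash(2):  <2:✗back v1 ->
5. propose(1,'p'):  nop
6. deliver 1→0:  <0:back v1 p>
7. deliver 0→1:  <1:prim v1 p>
8. deliver 1→2:  nop
9. deliver 2→1:  nop
10. recover(2):  <2:back v1 ->
11. timeout(0):  <0:back v2 p>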